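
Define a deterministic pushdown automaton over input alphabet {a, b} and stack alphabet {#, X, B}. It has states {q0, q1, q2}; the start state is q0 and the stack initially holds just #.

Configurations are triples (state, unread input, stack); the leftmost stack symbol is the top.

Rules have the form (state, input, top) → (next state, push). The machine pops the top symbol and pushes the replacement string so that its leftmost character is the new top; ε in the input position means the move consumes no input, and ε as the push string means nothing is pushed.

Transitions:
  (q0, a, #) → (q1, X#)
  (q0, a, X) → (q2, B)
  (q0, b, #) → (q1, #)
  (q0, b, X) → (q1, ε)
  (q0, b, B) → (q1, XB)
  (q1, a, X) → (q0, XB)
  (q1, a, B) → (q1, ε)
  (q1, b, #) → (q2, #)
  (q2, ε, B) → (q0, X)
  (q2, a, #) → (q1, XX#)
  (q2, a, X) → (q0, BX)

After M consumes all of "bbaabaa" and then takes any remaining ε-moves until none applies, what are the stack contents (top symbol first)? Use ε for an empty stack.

XB#

(q0, bbaabaa, #)
  read b, top #: go to q1, push # → (q1, baabaa, #)
  read b, top #: go to q2, push # → (q2, aabaa, #)
  read a, top #: go to q1, push XX# → (q1, abaa, XX#)
  read a, top X: go to q0, push XB → (q0, baa, XBX#)
  read b, top X: go to q1, push ε → (q1, aa, BX#)
  read a, top B: go to q1, push ε → (q1, a, X#)
  read a, top X: go to q0, push XB → (q0, ε, XB#)
All input consumed in state q0 with stack XB#.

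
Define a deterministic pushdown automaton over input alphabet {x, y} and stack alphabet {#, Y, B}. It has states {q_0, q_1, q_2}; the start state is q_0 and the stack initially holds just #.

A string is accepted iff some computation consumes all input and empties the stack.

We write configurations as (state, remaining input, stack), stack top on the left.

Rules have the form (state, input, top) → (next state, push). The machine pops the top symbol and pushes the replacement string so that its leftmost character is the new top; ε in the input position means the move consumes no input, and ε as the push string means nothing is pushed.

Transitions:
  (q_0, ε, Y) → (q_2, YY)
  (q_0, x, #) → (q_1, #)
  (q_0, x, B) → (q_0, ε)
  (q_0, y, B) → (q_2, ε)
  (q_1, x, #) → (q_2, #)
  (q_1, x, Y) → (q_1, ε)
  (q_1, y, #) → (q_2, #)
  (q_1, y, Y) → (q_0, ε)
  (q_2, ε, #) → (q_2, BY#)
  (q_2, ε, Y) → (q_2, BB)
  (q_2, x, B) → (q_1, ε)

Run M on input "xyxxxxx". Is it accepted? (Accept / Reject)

(q_0, xyxxxxx, #)
  read x, top #: go to q_1, push # → (q_1, yxxxxx, #)
  read y, top #: go to q_2, push # → (q_2, xxxxx, #)
  ε-move, top #: go to q_2, push BY# → (q_2, xxxxx, BY#)
  read x, top B: go to q_1, push ε → (q_1, xxxx, Y#)
  read x, top Y: go to q_1, push ε → (q_1, xxx, #)
  read x, top #: go to q_2, push # → (q_2, xx, #)
  ε-move, top #: go to q_2, push BY# → (q_2, xx, BY#)
  read x, top B: go to q_1, push ε → (q_1, x, Y#)
  read x, top Y: go to q_1, push ε → (q_1, ε, #)
All input consumed; stack is #, not empty, and no further ε-move applies.

Reject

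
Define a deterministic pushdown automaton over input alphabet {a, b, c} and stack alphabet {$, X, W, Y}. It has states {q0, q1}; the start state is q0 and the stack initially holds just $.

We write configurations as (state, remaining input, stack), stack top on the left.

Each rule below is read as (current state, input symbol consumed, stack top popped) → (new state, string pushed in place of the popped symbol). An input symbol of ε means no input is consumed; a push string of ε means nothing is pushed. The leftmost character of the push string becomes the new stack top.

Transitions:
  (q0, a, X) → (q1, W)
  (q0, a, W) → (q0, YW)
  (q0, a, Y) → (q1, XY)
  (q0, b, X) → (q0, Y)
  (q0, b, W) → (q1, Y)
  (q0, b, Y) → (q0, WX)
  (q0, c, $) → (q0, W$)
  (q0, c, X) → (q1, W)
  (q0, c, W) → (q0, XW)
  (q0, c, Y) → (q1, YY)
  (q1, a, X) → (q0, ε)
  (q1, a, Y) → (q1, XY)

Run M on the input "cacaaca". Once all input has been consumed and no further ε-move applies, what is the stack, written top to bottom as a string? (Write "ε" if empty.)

XYYYW$

(q0, cacaaca, $)
  read c, top $: go to q0, push W$ → (q0, acaaca, W$)
  read a, top W: go to q0, push YW → (q0, caaca, YW$)
  read c, top Y: go to q1, push YY → (q1, aaca, YYW$)
  read a, top Y: go to q1, push XY → (q1, aca, XYYW$)
  read a, top X: go to q0, push ε → (q0, ca, YYW$)
  read c, top Y: go to q1, push YY → (q1, a, YYYW$)
  read a, top Y: go to q1, push XY → (q1, ε, XYYYW$)
All input consumed in state q1 with stack XYYYW$.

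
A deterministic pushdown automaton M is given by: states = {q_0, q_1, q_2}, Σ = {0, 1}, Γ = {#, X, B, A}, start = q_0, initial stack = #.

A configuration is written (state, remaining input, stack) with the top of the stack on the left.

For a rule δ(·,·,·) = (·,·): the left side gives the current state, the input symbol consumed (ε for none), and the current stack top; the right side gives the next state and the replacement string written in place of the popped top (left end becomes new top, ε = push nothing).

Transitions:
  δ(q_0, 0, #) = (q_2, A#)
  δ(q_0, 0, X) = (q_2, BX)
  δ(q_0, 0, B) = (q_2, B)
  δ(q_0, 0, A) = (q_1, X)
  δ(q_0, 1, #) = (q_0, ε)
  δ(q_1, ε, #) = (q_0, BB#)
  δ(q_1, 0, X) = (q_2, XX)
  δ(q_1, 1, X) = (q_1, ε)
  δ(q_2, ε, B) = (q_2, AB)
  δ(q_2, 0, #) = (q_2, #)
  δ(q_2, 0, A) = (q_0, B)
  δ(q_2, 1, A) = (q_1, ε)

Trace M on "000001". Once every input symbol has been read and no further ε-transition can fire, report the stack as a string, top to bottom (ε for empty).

BB#

(q_0, 000001, #)
  read 0, top #: go to q_2, push A# → (q_2, 00001, A#)
  read 0, top A: go to q_0, push B → (q_0, 0001, B#)
  read 0, top B: go to q_2, push B → (q_2, 001, B#)
  ε-move, top B: go to q_2, push AB → (q_2, 001, AB#)
  read 0, top A: go to q_0, push B → (q_0, 01, BB#)
  read 0, top B: go to q_2, push B → (q_2, 1, BB#)
  ε-move, top B: go to q_2, push AB → (q_2, 1, ABB#)
  read 1, top A: go to q_1, push ε → (q_1, ε, BB#)
All input consumed in state q_1 with stack BB#.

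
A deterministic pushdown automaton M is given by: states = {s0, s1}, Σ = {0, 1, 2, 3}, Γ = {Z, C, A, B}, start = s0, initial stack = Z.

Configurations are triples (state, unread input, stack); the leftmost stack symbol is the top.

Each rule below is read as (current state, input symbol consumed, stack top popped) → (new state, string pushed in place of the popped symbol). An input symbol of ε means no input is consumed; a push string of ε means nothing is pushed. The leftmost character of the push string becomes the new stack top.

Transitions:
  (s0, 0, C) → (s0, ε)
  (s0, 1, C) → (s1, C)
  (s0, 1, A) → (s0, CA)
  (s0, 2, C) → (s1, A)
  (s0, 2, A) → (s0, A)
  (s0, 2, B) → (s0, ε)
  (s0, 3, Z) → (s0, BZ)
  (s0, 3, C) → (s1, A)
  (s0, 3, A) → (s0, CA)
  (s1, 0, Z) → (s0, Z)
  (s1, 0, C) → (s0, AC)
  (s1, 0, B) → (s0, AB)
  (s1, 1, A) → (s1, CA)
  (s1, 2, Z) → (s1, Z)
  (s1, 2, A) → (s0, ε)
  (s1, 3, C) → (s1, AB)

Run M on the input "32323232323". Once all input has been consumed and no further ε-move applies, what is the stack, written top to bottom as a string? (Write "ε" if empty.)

(s0, 32323232323, Z) ⊢ (s0, 2323232323, BZ) ⊢ (s0, 323232323, Z) ⊢ (s0, 23232323, BZ) ⊢ (s0, 3232323, Z) ⊢ (s0, 232323, BZ) ⊢ (s0, 32323, Z) ⊢ (s0, 2323, BZ) ⊢ (s0, 323, Z) ⊢ (s0, 23, BZ) ⊢ (s0, 3, Z) ⊢ (s0, ε, BZ)
All input consumed in state s0 with stack BZ.

BZ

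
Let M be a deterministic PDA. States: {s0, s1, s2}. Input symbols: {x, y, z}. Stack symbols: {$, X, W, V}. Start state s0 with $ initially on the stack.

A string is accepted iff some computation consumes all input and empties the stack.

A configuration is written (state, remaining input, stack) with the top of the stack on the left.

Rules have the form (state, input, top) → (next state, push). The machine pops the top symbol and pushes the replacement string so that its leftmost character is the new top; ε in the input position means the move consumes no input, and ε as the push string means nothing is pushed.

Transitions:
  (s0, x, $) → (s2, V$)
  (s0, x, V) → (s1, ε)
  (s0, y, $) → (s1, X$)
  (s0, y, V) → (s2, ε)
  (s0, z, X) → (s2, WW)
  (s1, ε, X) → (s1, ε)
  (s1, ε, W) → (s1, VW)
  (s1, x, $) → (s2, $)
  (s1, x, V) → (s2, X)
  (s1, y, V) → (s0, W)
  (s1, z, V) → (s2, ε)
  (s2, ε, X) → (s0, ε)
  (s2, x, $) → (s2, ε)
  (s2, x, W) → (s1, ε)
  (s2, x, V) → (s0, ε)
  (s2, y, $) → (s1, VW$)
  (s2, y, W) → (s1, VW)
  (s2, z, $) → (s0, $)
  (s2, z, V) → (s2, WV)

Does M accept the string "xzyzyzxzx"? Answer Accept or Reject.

(s0, xzyzyzxzx, $)
  read x, top $: go to s2, push V$ → (s2, zyzyzxzx, V$)
  read z, top V: go to s2, push WV → (s2, yzyzxzx, WV$)
  read y, top W: go to s1, push VW → (s1, zyzxzx, VWV$)
  read z, top V: go to s2, push ε → (s2, yzxzx, WV$)
  read y, top W: go to s1, push VW → (s1, zxzx, VWV$)
  read z, top V: go to s2, push ε → (s2, xzx, WV$)
  read x, top W: go to s1, push ε → (s1, zx, V$)
  read z, top V: go to s2, push ε → (s2, x, $)
  read x, top $: go to s2, push ε → (s2, ε, ε)
All input consumed and the stack is empty.

Accept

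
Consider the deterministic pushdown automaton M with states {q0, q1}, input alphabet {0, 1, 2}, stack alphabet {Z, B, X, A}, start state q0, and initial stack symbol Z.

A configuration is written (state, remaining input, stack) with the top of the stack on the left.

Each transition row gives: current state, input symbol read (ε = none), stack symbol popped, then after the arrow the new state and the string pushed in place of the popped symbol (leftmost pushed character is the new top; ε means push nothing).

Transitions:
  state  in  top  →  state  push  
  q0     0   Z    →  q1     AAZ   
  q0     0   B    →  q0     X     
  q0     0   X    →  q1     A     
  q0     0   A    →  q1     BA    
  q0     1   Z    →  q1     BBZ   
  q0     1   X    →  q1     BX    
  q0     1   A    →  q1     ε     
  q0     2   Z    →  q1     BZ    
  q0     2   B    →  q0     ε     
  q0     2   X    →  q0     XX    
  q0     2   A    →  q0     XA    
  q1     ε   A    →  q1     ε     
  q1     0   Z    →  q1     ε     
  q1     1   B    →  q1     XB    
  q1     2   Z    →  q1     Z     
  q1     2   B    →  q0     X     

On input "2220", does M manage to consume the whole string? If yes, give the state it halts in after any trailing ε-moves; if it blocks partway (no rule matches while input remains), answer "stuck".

q1

(q0, 2220, Z) ⊢ (q1, 220, BZ) ⊢ (q0, 20, XZ) ⊢ (q0, 0, XXZ) ⊢ (q1, ε, AXZ) ⊢ (q1, ε, XZ)
All input consumed; M is in state q1.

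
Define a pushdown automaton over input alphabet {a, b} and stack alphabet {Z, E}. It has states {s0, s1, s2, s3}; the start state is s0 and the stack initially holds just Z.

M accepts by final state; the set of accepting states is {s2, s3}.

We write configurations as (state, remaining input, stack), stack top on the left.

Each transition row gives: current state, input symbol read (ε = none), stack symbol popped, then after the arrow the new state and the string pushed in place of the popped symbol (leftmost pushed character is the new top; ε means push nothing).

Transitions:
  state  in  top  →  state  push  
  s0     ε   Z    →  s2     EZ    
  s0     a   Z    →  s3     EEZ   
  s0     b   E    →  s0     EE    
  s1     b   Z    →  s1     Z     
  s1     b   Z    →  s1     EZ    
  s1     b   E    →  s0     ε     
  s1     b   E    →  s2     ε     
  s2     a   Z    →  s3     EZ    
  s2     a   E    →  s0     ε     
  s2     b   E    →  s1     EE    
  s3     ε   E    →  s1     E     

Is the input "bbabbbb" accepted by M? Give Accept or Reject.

One accepting computation: (s0, bbabbbb, Z) ⊢ (s2, bbabbbb, EZ) ⊢ (s1, babbbb, EEZ) ⊢ (s2, abbbb, EZ) ⊢ (s0, bbbb, Z) ⊢ (s2, bbbb, EZ) ⊢ (s1, bbb, EEZ) ⊢ (s2, bb, EZ) ⊢ (s1, b, EEZ) ⊢ (s2, ε, EZ)
All input consumed and state s2 ∈ F.

Accept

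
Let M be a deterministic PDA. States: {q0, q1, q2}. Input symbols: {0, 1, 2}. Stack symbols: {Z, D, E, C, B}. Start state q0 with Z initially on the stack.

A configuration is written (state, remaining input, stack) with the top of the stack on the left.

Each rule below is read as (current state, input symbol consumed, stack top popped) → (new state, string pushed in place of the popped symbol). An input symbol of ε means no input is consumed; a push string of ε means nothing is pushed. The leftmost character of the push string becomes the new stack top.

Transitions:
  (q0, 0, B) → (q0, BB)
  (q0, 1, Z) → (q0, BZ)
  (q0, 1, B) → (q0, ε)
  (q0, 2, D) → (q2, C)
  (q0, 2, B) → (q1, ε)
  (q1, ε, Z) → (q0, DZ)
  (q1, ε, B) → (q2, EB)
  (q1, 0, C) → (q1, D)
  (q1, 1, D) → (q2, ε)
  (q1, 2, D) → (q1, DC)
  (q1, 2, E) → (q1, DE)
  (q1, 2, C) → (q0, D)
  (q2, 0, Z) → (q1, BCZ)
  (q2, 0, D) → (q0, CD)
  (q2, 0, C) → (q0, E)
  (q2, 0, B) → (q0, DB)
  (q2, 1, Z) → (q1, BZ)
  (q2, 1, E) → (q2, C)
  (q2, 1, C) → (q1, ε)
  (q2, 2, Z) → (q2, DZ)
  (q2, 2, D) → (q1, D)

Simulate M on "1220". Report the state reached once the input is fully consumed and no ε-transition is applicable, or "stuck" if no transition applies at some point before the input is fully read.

(q0, 1220, Z) ⊢ (q0, 220, BZ) ⊢ (q1, 20, Z) ⊢ (q0, 20, DZ) ⊢ (q2, 0, CZ) ⊢ (q0, ε, EZ)
All input consumed; M is in state q0.

q0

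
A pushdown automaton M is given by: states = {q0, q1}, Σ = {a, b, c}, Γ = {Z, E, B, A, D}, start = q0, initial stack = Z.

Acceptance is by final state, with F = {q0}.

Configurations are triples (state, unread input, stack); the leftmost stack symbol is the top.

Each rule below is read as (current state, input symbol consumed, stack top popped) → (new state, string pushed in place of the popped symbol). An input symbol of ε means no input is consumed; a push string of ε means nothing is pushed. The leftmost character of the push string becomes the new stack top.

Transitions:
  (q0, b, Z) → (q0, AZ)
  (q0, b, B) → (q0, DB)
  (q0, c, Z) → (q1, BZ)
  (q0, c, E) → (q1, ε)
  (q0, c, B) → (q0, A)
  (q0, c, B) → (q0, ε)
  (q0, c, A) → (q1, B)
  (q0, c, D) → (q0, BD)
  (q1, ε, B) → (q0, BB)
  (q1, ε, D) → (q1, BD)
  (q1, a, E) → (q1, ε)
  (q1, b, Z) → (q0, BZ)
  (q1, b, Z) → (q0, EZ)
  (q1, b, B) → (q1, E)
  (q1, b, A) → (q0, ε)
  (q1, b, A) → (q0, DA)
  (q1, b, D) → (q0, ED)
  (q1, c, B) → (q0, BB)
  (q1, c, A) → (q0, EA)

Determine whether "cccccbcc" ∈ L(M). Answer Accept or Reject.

Accept

One accepting computation: (q0, cccccbcc, Z) ⊢ (q1, ccccbcc, BZ) ⊢ (q0, cccbcc, BBZ) ⊢ (q0, ccbcc, ABZ) ⊢ (q1, cbcc, BBZ) ⊢ (q0, bcc, BBBZ) ⊢ (q0, cc, DBBBZ) ⊢ (q0, c, BDBBBZ) ⊢ (q0, ε, ADBBBZ)
All input consumed and state q0 ∈ F.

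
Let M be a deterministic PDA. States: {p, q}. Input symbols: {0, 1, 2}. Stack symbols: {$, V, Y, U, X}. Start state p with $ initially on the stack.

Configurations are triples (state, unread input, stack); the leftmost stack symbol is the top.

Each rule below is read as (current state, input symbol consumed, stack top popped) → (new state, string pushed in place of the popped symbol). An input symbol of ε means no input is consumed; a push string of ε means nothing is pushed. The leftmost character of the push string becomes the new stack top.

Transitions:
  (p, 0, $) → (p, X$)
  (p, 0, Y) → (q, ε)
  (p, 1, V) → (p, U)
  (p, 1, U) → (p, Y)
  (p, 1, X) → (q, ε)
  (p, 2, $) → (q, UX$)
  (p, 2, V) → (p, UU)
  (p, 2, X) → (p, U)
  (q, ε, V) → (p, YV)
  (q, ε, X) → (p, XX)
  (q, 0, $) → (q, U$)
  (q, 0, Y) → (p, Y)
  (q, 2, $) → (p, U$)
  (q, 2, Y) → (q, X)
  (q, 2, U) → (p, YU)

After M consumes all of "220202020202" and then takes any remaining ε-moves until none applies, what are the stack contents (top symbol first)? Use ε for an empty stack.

(p, 220202020202, $)
  read 2, top $: go to q, push UX$ → (q, 20202020202, UX$)
  read 2, top U: go to p, push YU → (p, 0202020202, YUX$)
  read 0, top Y: go to q, push ε → (q, 202020202, UX$)
  read 2, top U: go to p, push YU → (p, 02020202, YUX$)
  read 0, top Y: go to q, push ε → (q, 2020202, UX$)
  read 2, top U: go to p, push YU → (p, 020202, YUX$)
  read 0, top Y: go to q, push ε → (q, 20202, UX$)
  read 2, top U: go to p, push YU → (p, 0202, YUX$)
  read 0, top Y: go to q, push ε → (q, 202, UX$)
  read 2, top U: go to p, push YU → (p, 02, YUX$)
  read 0, top Y: go to q, push ε → (q, 2, UX$)
  read 2, top U: go to p, push YU → (p, ε, YUX$)
All input consumed in state p with stack YUX$.

YUX$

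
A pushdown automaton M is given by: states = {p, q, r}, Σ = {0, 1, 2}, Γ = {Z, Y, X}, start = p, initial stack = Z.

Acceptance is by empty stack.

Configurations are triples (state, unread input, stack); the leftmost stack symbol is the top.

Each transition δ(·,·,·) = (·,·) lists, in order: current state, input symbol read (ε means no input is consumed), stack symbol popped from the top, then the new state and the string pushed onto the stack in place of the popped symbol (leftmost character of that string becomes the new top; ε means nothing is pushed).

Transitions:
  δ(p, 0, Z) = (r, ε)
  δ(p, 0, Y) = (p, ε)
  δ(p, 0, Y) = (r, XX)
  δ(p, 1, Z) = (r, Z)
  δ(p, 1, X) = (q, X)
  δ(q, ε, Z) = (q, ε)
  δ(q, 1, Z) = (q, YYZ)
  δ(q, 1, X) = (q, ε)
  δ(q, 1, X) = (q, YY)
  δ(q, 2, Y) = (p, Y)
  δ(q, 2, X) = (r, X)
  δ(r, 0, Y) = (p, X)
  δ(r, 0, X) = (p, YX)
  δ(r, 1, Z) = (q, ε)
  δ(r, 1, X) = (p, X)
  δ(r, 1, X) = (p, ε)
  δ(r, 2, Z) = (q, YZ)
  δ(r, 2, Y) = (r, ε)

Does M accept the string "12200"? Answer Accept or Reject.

One accepting computation: (p, 12200, Z) ⊢ (r, 2200, Z) ⊢ (q, 200, YZ) ⊢ (p, 00, YZ) ⊢ (p, 0, Z) ⊢ (r, ε, ε)
All input consumed and the stack is empty.

Accept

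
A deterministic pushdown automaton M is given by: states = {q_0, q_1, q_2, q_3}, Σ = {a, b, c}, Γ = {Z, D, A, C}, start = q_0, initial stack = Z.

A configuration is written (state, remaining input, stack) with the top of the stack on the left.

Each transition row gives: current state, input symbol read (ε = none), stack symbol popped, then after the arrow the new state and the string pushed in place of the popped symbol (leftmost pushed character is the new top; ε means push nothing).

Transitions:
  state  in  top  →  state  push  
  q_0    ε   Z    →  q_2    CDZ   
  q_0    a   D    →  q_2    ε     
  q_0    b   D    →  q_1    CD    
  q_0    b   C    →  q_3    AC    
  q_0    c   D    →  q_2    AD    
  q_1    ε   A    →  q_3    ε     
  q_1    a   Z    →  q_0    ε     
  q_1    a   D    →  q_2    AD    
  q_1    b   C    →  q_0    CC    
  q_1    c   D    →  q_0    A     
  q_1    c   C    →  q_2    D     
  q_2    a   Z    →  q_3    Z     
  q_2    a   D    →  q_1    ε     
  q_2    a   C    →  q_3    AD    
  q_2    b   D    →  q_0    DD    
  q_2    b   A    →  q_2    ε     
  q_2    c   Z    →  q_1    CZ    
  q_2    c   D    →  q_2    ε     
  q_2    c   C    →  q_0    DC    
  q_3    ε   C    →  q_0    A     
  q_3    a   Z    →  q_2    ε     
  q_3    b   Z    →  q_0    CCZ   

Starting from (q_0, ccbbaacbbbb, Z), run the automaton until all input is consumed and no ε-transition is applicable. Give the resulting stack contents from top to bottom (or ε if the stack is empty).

(q_0, ccbbaacbbbb, Z)
  ε-move, top Z: go to q_2, push CDZ → (q_2, ccbbaacbbbb, CDZ)
  read c, top C: go to q_0, push DC → (q_0, cbbaacbbbb, DCDZ)
  read c, top D: go to q_2, push AD → (q_2, bbaacbbbb, ADCDZ)
  read b, top A: go to q_2, push ε → (q_2, baacbbbb, DCDZ)
  read b, top D: go to q_0, push DD → (q_0, aacbbbb, DDCDZ)
  read a, top D: go to q_2, push ε → (q_2, acbbbb, DCDZ)
  read a, top D: go to q_1, push ε → (q_1, cbbbb, CDZ)
  read c, top C: go to q_2, push D → (q_2, bbbb, DDZ)
  read b, top D: go to q_0, push DD → (q_0, bbb, DDDZ)
  read b, top D: go to q_1, push CD → (q_1, bb, CDDDZ)
  read b, top C: go to q_0, push CC → (q_0, b, CCDDDZ)
  read b, top C: go to q_3, push AC → (q_3, ε, ACCDDDZ)
All input consumed in state q_3 with stack ACCDDDZ.

ACCDDDZ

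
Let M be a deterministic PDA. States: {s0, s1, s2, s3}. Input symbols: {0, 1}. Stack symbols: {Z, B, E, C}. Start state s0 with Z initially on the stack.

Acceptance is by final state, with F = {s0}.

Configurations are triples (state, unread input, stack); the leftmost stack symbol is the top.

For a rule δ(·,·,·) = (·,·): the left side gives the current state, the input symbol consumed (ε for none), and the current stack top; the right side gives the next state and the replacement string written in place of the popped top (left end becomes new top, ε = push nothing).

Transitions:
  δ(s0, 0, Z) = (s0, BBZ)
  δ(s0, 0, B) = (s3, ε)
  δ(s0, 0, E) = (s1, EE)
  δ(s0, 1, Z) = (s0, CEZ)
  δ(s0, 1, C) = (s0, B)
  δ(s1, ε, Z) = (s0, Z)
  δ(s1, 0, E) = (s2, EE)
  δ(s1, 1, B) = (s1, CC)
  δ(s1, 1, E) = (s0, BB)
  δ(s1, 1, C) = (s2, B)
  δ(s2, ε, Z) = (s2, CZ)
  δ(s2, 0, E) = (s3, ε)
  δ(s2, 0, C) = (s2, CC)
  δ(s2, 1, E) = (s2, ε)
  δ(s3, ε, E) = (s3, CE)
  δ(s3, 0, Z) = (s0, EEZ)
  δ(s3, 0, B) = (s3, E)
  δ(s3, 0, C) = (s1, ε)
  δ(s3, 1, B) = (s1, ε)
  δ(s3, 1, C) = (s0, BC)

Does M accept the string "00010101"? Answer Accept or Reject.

Accept

(s0, 00010101, Z)
  read 0, top Z: go to s0, push BBZ → (s0, 0010101, BBZ)
  read 0, top B: go to s3, push ε → (s3, 010101, BZ)
  read 0, top B: go to s3, push E → (s3, 10101, EZ)
  ε-move, top E: go to s3, push CE → (s3, 10101, CEZ)
  read 1, top C: go to s0, push BC → (s0, 0101, BCEZ)
  read 0, top B: go to s3, push ε → (s3, 101, CEZ)
  read 1, top C: go to s0, push BC → (s0, 01, BCEZ)
  read 0, top B: go to s3, push ε → (s3, 1, CEZ)
  read 1, top C: go to s0, push BC → (s0, ε, BCEZ)
All input consumed; state s0 ∈ F.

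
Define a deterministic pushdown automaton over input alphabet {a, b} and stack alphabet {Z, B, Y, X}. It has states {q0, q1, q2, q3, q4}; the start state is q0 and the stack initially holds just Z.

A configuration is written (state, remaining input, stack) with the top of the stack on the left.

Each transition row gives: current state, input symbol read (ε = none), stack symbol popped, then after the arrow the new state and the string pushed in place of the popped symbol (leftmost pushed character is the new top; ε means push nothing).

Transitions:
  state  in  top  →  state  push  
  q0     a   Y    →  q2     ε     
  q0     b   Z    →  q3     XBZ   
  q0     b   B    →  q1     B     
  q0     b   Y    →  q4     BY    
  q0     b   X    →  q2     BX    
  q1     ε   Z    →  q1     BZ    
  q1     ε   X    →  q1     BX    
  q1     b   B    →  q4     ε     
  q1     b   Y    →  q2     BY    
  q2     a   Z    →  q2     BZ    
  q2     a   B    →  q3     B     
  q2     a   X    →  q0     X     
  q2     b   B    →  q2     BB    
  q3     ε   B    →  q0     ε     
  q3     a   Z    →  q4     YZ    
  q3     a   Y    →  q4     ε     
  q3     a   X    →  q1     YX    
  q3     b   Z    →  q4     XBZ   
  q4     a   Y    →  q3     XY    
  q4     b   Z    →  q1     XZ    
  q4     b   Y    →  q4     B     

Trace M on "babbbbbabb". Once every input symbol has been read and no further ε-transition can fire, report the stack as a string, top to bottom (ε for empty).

BBBYXBZ

(q0, babbbbbabb, Z)
  read b, top Z: go to q3, push XBZ → (q3, abbbbbabb, XBZ)
  read a, top X: go to q1, push YX → (q1, bbbbbabb, YXBZ)
  read b, top Y: go to q2, push BY → (q2, bbbbabb, BYXBZ)
  read b, top B: go to q2, push BB → (q2, bbbabb, BBYXBZ)
  read b, top B: go to q2, push BB → (q2, bbabb, BBBYXBZ)
  read b, top B: go to q2, push BB → (q2, babb, BBBBYXBZ)
  read b, top B: go to q2, push BB → (q2, abb, BBBBBYXBZ)
  read a, top B: go to q3, push B → (q3, bb, BBBBBYXBZ)
  ε-move, top B: go to q0, push ε → (q0, bb, BBBBYXBZ)
  read b, top B: go to q1, push B → (q1, b, BBBBYXBZ)
  read b, top B: go to q4, push ε → (q4, ε, BBBYXBZ)
All input consumed in state q4 with stack BBBYXBZ.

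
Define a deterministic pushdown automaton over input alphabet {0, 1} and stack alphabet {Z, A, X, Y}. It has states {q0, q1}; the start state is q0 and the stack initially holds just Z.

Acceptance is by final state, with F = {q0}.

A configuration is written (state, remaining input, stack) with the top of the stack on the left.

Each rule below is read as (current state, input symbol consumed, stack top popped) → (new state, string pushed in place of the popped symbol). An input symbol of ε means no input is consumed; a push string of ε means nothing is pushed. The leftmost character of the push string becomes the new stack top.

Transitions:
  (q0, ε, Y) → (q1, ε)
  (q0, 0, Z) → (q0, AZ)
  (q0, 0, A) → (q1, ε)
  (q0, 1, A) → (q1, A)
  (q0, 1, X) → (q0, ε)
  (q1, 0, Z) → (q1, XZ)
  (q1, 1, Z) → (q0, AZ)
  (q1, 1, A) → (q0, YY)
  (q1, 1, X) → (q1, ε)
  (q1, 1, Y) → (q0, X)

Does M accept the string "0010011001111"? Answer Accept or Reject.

Accept

(q0, 0010011001111, Z)
  read 0, top Z: go to q0, push AZ → (q0, 010011001111, AZ)
  read 0, top A: go to q1, push ε → (q1, 10011001111, Z)
  read 1, top Z: go to q0, push AZ → (q0, 0011001111, AZ)
  read 0, top A: go to q1, push ε → (q1, 011001111, Z)
  read 0, top Z: go to q1, push XZ → (q1, 11001111, XZ)
  read 1, top X: go to q1, push ε → (q1, 1001111, Z)
  read 1, top Z: go to q0, push AZ → (q0, 001111, AZ)
  read 0, top A: go to q1, push ε → (q1, 01111, Z)
  read 0, top Z: go to q1, push XZ → (q1, 1111, XZ)
  read 1, top X: go to q1, push ε → (q1, 111, Z)
  read 1, top Z: go to q0, push AZ → (q0, 11, AZ)
  read 1, top A: go to q1, push A → (q1, 1, AZ)
  read 1, top A: go to q0, push YY → (q0, ε, YYZ)
All input consumed; state q0 ∈ F.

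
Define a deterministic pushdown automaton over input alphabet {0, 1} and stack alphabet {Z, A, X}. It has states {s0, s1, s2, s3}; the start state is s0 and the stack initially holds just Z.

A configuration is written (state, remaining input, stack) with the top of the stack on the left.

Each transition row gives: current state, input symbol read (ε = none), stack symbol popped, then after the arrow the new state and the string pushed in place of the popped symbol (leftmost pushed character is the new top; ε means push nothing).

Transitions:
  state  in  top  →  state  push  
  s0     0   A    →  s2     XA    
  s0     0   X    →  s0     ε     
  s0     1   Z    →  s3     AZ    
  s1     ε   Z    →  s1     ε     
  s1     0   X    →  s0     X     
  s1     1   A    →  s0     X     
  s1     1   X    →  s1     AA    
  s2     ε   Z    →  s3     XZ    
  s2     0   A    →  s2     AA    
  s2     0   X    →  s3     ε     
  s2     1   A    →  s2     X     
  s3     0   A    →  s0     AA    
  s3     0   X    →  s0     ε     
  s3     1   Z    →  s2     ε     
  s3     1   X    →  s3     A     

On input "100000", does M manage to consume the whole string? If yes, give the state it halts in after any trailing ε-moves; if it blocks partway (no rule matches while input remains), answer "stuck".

(s0, 100000, Z)
  read 1, top Z: go to s3, push AZ → (s3, 00000, AZ)
  read 0, top A: go to s0, push AA → (s0, 0000, AAZ)
  read 0, top A: go to s2, push XA → (s2, 000, XAAZ)
  read 0, top X: go to s3, push ε → (s3, 00, AAZ)
  read 0, top A: go to s0, push AA → (s0, 0, AAAZ)
  read 0, top A: go to s2, push XA → (s2, ε, XAAAZ)
All input consumed; M is in state s2.

s2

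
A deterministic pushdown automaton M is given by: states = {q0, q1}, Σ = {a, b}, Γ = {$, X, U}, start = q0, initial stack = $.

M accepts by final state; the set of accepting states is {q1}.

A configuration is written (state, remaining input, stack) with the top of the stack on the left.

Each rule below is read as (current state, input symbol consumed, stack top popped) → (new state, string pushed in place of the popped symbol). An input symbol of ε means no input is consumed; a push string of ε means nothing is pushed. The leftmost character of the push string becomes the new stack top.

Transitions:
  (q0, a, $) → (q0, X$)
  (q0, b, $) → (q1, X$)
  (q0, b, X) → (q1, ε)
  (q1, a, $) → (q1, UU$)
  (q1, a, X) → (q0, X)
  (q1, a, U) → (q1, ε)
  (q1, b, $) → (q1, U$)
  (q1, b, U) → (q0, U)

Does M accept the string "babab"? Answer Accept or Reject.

(q0, babab, $)
  read b, top $: go to q1, push X$ → (q1, abab, X$)
  read a, top X: go to q0, push X → (q0, bab, X$)
  read b, top X: go to q1, push ε → (q1, ab, $)
  read a, top $: go to q1, push UU$ → (q1, b, UU$)
  read b, top U: go to q0, push U → (q0, ε, UU$)
All input consumed; state q0 ∉ F and no further ε-move applies.

Reject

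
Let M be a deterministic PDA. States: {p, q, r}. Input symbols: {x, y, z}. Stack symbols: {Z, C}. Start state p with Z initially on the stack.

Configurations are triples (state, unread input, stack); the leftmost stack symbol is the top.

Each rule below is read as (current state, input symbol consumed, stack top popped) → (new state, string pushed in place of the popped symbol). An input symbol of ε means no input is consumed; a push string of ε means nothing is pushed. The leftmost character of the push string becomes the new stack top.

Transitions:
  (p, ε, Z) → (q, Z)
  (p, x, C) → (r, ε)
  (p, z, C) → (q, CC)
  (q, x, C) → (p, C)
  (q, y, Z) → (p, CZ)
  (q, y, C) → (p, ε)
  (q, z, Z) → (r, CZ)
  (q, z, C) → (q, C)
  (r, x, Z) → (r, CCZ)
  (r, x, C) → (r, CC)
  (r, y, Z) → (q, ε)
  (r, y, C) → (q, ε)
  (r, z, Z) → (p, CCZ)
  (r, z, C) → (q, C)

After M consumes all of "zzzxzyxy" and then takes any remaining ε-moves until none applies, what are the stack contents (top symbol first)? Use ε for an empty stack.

(p, zzzxzyxy, Z) ⊢ (q, zzzxzyxy, Z) ⊢ (r, zzxzyxy, CZ) ⊢ (q, zxzyxy, CZ) ⊢ (q, xzyxy, CZ) ⊢ (p, zyxy, CZ) ⊢ (q, yxy, CCZ) ⊢ (p, xy, CZ) ⊢ (r, y, Z) ⊢ (q, ε, ε)
All input consumed in state q with stack ε.

ε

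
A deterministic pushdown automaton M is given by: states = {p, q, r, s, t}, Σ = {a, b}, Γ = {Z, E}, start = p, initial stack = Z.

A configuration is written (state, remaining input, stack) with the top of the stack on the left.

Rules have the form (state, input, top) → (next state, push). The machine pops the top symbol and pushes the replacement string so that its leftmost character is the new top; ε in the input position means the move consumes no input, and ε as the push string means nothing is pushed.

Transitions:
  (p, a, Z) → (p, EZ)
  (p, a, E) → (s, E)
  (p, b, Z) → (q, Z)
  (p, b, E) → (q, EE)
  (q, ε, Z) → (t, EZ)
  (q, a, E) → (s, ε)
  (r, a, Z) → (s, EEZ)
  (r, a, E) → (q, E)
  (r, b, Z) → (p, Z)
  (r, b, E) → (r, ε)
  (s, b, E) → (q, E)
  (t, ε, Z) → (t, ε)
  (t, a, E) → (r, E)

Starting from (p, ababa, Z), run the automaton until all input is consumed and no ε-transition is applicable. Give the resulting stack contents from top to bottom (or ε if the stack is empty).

(p, ababa, Z)
  read a, top Z: go to p, push EZ → (p, baba, EZ)
  read b, top E: go to q, push EE → (q, aba, EEZ)
  read a, top E: go to s, push ε → (s, ba, EZ)
  read b, top E: go to q, push E → (q, a, EZ)
  read a, top E: go to s, push ε → (s, ε, Z)
All input consumed in state s with stack Z.

Z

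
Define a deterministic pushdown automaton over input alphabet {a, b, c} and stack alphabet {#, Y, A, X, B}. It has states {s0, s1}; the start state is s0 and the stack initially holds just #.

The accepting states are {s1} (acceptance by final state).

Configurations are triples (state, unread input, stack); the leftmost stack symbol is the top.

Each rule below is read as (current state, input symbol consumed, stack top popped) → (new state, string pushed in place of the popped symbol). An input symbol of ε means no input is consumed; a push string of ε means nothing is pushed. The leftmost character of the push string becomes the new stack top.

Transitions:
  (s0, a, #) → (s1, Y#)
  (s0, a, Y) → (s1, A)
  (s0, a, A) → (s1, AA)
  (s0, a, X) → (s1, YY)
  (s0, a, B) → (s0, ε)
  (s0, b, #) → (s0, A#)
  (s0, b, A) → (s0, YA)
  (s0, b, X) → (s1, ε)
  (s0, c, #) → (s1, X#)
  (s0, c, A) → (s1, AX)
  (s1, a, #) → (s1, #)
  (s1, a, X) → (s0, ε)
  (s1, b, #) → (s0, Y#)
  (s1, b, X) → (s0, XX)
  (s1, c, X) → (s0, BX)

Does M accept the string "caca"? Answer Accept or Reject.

(s0, caca, #)
  read c, top #: go to s1, push X# → (s1, aca, X#)
  read a, top X: go to s0, push ε → (s0, ca, #)
  read c, top #: go to s1, push X# → (s1, a, X#)
  read a, top X: go to s0, push ε → (s0, ε, #)
All input consumed; state s0 ∉ F and no further ε-move applies.

Reject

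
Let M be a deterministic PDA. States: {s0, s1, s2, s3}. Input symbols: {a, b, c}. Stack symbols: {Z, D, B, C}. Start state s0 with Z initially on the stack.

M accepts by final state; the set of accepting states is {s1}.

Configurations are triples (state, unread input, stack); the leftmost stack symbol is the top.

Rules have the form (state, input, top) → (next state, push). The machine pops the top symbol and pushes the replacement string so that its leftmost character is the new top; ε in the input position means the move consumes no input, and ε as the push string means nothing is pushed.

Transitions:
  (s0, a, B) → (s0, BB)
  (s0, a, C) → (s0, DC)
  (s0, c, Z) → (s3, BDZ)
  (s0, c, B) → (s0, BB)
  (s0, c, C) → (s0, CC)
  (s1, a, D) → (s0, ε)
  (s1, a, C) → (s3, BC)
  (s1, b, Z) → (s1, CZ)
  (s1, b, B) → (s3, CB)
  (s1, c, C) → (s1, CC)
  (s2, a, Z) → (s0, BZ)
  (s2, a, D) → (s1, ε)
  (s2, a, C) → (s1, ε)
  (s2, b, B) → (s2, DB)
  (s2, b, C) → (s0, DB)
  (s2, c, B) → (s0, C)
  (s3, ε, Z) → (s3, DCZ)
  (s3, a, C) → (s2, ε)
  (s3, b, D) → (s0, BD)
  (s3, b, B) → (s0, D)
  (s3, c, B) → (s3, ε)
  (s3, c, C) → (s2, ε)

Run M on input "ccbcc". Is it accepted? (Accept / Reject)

Reject

(s0, ccbcc, Z) ⊢ (s3, cbcc, BDZ) ⊢ (s3, bcc, DZ) ⊢ (s0, cc, BDZ) ⊢ (s0, c, BBDZ) ⊢ (s0, ε, BBBDZ)
All input consumed; state s0 ∉ F and no further ε-move applies.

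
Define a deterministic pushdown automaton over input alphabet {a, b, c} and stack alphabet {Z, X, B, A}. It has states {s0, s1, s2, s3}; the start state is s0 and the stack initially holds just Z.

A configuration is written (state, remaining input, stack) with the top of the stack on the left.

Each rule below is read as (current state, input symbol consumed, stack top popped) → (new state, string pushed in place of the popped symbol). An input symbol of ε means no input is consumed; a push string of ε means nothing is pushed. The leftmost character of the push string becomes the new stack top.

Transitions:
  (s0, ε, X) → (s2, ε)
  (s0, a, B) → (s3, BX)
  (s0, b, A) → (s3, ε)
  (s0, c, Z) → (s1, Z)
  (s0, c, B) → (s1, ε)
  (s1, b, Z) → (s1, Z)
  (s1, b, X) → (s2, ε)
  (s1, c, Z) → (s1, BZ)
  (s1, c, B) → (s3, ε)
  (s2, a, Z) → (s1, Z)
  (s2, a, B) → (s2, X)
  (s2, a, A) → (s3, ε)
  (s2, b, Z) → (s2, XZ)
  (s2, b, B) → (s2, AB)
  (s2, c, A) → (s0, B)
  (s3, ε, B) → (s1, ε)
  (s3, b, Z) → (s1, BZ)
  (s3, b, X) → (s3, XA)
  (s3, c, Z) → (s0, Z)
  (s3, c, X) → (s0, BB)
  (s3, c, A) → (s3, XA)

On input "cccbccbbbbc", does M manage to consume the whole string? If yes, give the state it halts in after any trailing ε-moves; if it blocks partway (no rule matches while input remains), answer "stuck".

stuck

(s0, cccbccbbbbc, Z)
  read c, top Z: go to s1, push Z → (s1, ccbccbbbbc, Z)
  read c, top Z: go to s1, push BZ → (s1, cbccbbbbc, BZ)
  read c, top B: go to s3, push ε → (s3, bccbbbbc, Z)
  read b, top Z: go to s1, push BZ → (s1, ccbbbbc, BZ)
  read c, top B: go to s3, push ε → (s3, cbbbbc, Z)
  read c, top Z: go to s0, push Z → (s0, bbbbc, Z)
No transition for (s0, b, top Z); M blocks with input bbbbc remaining.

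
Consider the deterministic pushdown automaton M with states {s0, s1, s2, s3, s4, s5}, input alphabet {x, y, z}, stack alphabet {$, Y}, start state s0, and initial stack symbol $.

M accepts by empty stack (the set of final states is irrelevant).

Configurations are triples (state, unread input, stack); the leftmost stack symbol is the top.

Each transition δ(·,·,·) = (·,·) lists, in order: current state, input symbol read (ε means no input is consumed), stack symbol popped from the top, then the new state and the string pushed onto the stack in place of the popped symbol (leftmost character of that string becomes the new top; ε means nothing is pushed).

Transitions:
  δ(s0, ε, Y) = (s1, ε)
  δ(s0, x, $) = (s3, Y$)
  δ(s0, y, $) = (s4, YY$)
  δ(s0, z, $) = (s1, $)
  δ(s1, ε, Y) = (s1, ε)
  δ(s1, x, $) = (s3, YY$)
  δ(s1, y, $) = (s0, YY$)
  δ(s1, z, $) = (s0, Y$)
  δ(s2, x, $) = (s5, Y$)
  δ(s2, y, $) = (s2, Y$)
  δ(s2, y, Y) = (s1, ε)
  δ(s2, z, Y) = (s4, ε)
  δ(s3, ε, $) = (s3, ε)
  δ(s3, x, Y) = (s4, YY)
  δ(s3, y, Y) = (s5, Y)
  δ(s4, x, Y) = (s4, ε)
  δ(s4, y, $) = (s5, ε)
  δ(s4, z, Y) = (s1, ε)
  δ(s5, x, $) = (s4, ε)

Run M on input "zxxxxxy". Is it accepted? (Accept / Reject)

Accept

(s0, zxxxxxy, $)
  read z, top $: go to s1, push $ → (s1, xxxxxy, $)
  read x, top $: go to s3, push YY$ → (s3, xxxxy, YY$)
  read x, top Y: go to s4, push YY → (s4, xxxy, YYY$)
  read x, top Y: go to s4, push ε → (s4, xxy, YY$)
  read x, top Y: go to s4, push ε → (s4, xy, Y$)
  read x, top Y: go to s4, push ε → (s4, y, $)
  read y, top $: go to s5, push ε → (s5, ε, ε)
All input consumed and the stack is empty.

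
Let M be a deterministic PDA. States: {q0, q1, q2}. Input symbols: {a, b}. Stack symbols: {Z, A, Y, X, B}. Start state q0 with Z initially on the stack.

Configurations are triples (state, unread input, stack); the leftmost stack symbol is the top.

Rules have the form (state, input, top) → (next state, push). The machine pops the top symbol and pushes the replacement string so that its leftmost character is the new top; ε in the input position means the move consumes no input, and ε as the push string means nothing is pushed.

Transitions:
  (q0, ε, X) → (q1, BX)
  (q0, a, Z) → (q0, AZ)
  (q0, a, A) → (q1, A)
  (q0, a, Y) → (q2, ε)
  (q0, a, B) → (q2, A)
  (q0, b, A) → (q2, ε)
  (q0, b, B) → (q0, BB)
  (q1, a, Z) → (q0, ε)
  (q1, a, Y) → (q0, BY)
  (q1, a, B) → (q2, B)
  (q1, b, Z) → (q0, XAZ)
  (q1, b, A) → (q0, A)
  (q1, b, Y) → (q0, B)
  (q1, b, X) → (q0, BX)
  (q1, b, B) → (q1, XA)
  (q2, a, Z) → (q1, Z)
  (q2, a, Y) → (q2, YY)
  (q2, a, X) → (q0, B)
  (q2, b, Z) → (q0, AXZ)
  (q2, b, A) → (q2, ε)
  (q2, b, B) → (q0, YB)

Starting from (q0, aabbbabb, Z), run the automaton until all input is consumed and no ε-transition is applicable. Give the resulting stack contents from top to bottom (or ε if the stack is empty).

(q0, aabbbabb, Z) ⊢ (q0, abbbabb, AZ) ⊢ (q1, bbbabb, AZ) ⊢ (q0, bbabb, AZ) ⊢ (q2, babb, Z) ⊢ (q0, abb, AXZ) ⊢ (q1, bb, AXZ) ⊢ (q0, b, AXZ) ⊢ (q2, ε, XZ)
All input consumed in state q2 with stack XZ.

XZ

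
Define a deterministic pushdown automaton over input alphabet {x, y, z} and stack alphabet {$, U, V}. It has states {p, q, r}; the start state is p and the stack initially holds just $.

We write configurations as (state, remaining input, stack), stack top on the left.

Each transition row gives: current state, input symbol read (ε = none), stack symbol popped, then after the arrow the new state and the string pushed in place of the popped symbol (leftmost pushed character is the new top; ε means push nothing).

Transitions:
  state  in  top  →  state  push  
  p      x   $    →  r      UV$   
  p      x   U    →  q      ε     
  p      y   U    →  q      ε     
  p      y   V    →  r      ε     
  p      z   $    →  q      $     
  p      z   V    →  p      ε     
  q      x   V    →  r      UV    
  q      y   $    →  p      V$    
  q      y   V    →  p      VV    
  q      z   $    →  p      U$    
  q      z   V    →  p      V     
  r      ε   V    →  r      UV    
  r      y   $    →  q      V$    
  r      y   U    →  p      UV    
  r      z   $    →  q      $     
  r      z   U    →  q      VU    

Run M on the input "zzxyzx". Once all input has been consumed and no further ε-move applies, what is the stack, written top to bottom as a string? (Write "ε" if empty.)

(p, zzxyzx, $)
  read z, top $: go to q, push $ → (q, zxyzx, $)
  read z, top $: go to p, push U$ → (p, xyzx, U$)
  read x, top U: go to q, push ε → (q, yzx, $)
  read y, top $: go to p, push V$ → (p, zx, V$)
  read z, top V: go to p, push ε → (p, x, $)
  read x, top $: go to r, push UV$ → (r, ε, UV$)
All input consumed in state r with stack UV$.

UV$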